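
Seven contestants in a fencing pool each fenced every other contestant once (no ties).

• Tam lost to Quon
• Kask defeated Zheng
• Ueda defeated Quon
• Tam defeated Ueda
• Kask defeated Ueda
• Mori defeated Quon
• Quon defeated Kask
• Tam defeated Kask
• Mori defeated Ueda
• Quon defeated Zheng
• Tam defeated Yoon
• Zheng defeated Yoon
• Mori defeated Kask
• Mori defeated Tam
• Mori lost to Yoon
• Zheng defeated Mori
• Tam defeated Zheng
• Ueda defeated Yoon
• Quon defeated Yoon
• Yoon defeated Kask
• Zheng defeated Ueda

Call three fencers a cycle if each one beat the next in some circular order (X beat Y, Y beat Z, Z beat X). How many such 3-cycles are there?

11

Win totals: Ueda 2, Tam 4, Kask 2, Zheng 3, Quon 4, Yoon 2, Mori 4.
A fencer with w wins dominates both others in C(w,2) triples; summing gives 1 + 6 + 1 + 3 + 6 + 1 + 6 = 24 transitive triples.
Total triples C(7,3) = 35, so cyclic triples = 35 − 24 = 11.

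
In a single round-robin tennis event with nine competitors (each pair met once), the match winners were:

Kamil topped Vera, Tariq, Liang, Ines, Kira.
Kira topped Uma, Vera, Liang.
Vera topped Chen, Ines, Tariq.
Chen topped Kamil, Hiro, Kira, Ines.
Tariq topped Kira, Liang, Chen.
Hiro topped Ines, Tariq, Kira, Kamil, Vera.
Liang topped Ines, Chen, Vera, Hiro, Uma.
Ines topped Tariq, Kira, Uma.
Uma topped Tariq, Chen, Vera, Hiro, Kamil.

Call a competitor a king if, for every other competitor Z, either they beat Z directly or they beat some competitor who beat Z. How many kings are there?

Liang reaches everyone (king).
Chen reaches everyone (king).
Tariq reaches everyone (king).
Hiro reaches everyone (king).
Kira reaches everyone (king).
Kamil reaches everyone (king).
Vera reaches everyone (king).
Ines reaches everyone (king).
Uma reaches everyone (king).
Kings: Liang, Chen, Tariq, Hiro, Kira, Kamil, Vera, Ines, Uma — 9.

9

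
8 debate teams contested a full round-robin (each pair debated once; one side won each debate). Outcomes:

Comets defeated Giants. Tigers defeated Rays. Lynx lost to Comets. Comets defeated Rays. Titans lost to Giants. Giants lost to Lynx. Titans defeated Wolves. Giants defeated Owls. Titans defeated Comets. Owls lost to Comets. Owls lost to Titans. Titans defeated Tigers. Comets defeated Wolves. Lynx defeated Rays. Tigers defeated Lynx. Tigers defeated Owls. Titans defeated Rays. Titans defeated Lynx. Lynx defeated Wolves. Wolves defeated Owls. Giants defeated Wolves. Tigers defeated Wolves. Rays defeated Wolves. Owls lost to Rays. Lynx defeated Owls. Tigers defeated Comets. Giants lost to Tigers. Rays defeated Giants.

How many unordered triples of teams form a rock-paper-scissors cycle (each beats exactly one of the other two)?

Win totals: Rays 3, Tigers 6, Lynx 4, Titans 6, Giants 3, Owls 0, Wolves 1, Comets 5.
A team with w wins dominates both others in C(w,2) triples; summing gives 3 + 15 + 6 + 15 + 3 + 0 + 0 + 10 = 52 transitive triples.
Total triples C(8,3) = 56, so cyclic triples = 56 − 52 = 4.

4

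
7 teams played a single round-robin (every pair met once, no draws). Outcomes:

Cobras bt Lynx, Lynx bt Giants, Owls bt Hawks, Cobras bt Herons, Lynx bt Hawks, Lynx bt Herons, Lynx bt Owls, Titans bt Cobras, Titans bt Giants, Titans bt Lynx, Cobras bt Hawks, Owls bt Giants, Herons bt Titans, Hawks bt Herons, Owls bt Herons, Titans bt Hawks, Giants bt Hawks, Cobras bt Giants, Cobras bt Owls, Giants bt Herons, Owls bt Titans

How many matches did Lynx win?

4

Lynx's results: beat Giants, Hawks, Owls, Herons; lost to Cobras, Titans.
That is 4 wins.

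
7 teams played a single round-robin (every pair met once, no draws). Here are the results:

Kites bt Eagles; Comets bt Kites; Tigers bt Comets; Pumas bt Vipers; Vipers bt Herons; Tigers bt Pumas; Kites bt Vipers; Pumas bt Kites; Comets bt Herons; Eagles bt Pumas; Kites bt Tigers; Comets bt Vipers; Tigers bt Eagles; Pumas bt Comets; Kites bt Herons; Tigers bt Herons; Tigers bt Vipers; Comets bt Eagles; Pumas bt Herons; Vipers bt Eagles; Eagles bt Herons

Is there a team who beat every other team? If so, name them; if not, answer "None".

None

Highest win total is Tigers with 5 (out of 6 possible).
Tigers lost to Kites, so no team went undefeated.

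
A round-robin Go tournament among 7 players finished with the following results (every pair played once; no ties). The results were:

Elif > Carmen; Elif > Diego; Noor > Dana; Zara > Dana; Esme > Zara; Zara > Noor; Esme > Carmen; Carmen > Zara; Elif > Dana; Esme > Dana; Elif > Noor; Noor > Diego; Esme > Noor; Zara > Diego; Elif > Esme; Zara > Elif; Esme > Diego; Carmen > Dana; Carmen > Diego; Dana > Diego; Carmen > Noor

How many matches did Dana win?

Dana's results: beat Diego; lost to Carmen, Zara, Esme, Noor, Elif.
That is 1 win.

1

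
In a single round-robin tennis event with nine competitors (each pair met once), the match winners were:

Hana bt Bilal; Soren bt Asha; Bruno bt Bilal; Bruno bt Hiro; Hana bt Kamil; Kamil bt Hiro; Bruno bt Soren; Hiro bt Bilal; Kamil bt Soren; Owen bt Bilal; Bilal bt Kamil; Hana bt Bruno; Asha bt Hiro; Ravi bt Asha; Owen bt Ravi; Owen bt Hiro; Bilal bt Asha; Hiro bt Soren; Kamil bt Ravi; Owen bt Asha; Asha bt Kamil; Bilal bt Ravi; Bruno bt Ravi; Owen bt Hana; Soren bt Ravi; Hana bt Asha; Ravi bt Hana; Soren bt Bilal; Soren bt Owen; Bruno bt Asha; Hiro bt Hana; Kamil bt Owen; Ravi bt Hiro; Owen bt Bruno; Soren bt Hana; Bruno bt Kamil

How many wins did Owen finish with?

6

Owen's results: beat Hiro, Hana, Ravi, Bilal, Bruno, Asha; lost to Kamil, Soren.
That is 6 wins.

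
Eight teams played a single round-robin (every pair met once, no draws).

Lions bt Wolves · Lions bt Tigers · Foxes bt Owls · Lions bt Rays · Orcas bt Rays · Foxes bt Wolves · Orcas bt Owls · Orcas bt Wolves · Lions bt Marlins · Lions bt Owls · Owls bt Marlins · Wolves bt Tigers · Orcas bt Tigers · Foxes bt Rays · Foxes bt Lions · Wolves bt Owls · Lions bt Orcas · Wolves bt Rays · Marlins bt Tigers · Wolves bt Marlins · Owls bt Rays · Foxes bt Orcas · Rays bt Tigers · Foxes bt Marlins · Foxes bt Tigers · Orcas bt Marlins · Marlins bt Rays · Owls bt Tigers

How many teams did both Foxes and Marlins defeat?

Foxes beat: Owls, Marlins, Rays, Tigers, Orcas, Wolves, Lions.
Marlins beat: Rays, Tigers.
Both beat: Rays, Tigers — 2.

2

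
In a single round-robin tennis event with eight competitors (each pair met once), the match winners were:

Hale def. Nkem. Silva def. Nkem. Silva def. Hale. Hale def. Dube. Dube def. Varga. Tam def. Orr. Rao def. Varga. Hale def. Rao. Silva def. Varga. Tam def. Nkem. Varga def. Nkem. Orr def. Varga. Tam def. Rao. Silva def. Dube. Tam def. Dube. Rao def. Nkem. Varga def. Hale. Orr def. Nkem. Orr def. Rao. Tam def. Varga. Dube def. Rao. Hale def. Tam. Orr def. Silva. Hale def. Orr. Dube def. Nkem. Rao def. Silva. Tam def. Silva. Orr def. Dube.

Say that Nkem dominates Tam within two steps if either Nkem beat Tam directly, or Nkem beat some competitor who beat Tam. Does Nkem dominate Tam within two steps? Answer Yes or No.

Nkem did not beat Tam directly.
Nkem beat no one, so there is no intermediate competitor.

No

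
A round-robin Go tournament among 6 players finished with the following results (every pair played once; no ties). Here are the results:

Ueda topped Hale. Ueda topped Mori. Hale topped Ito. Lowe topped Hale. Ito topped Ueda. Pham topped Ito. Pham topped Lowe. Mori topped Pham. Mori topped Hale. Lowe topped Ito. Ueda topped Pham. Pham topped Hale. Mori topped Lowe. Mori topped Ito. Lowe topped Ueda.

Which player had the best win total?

Mori

Win totals: Ueda 3, Lowe 3, Hale 1, Mori 4, Ito 1, Pham 3.
Mori leads with 4 wins (next highest: 3).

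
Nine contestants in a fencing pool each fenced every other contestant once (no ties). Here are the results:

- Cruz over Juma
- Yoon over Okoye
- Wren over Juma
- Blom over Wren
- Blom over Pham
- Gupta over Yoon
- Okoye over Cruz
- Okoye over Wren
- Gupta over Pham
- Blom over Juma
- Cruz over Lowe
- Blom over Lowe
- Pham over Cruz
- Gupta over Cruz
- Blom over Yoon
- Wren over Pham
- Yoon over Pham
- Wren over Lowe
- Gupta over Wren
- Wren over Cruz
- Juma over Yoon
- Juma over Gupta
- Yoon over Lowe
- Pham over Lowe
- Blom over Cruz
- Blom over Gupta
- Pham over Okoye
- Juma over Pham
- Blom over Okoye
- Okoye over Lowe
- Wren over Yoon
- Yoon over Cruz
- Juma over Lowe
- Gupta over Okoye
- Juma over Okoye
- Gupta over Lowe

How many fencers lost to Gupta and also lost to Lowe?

0

Gupta beat: Yoon, Cruz, Pham, Lowe, Wren, Okoye.
Lowe beat: no one.
No one was beaten by both.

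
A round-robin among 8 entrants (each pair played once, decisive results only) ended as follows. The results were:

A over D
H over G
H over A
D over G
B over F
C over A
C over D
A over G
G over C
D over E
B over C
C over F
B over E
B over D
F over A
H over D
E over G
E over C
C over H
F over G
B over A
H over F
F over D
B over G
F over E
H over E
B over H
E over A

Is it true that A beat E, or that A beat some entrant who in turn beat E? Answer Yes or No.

A did not beat E directly.
A beat D, G. Of those, D beat E.

Yes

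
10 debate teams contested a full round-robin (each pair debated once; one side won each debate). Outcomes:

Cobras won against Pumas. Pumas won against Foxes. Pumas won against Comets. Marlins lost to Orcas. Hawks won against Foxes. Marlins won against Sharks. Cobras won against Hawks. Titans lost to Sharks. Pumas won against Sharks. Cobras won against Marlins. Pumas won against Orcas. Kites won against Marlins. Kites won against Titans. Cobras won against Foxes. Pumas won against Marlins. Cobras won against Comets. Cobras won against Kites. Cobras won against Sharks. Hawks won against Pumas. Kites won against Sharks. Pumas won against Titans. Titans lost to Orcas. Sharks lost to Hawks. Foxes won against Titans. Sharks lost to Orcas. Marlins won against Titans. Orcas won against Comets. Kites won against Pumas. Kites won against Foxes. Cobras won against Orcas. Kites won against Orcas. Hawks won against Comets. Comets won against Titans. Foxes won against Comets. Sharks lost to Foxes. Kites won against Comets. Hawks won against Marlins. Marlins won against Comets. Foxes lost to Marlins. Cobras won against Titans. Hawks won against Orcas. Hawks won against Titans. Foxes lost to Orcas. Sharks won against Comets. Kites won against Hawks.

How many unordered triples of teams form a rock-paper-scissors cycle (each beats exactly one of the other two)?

Win totals: Pumas 6, Cobras 9, Comets 1, Titans 0, Marlins 4, Sharks 2, Kites 8, Hawks 7, Orcas 5, Foxes 3.
A team with w wins dominates both others in C(w,2) triples; summing gives 15 + 36 + 0 + 0 + 6 + 1 + 28 + 21 + 10 + 3 = 120 transitive triples.
Total triples C(10,3) = 120, so cyclic triples = 120 − 120 = 0.

0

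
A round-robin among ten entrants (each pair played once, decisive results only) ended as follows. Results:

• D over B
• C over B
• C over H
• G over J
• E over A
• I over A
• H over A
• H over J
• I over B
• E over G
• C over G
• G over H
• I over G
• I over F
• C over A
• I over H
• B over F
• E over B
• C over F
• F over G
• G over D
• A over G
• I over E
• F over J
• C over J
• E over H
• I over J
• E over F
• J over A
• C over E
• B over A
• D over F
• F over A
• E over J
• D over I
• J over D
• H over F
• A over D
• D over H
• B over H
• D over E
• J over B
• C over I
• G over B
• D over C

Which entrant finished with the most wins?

Win totals: A 2, B 3, C 8, D 6, E 6, F 3, G 4, H 3, I 7, J 3.
C leads with 8 wins (next highest: 7).

C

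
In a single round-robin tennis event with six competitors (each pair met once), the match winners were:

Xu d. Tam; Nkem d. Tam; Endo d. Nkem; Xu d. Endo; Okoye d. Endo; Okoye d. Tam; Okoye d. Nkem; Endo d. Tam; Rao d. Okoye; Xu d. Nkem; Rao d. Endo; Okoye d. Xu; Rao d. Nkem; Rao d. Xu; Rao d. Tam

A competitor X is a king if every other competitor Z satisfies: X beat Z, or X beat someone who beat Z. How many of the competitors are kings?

Endo cannot reach Okoye, Xu, Rao in two steps.
Okoye cannot reach Rao in two steps.
Nkem cannot reach Endo, Okoye, Xu, Rao in two steps.
Xu cannot reach Okoye, Rao in two steps.
Rao reaches everyone (king).
Tam cannot reach Endo, Okoye, Nkem, Xu, Rao in two steps.
Kings: Rao — 1.

1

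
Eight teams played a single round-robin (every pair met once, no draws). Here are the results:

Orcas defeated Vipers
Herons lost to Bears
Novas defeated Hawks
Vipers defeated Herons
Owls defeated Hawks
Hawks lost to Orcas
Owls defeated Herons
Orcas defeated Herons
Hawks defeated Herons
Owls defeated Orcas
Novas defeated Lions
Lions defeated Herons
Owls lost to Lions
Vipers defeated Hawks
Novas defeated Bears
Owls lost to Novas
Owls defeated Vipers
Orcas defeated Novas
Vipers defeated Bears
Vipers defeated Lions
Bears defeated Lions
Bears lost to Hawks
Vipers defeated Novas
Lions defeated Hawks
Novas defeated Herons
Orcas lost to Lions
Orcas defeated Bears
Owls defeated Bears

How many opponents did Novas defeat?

5

Novas' results: beat Lions, Hawks, Herons, Bears, Owls; lost to Vipers, Orcas.
That is 5 wins.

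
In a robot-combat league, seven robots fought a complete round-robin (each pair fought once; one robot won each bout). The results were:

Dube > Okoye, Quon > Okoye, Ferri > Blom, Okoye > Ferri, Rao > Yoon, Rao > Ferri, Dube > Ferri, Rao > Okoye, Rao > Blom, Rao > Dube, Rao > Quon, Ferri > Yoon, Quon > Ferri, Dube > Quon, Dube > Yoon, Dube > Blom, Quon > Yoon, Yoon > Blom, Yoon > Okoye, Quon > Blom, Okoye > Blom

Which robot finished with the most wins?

Rao

Win totals: Dube 5, Yoon 2, Okoye 2, Quon 4, Rao 6, Blom 0, Ferri 2.
Rao leads with 6 wins (next highest: 5).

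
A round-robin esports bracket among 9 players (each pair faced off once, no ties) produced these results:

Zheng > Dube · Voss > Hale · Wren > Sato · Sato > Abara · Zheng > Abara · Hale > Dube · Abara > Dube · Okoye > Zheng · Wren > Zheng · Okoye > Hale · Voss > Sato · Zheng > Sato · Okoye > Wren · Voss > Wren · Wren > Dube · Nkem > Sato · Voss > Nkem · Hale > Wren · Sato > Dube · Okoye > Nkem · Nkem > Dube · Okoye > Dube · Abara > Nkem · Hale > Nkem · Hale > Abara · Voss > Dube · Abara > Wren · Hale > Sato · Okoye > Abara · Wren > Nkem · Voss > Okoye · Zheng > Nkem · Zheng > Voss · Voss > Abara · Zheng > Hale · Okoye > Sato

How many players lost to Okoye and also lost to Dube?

0

Okoye beat: Abara, Wren, Sato, Zheng, Dube, Nkem, Hale.
Dube beat: no one.
No one was beaten by both.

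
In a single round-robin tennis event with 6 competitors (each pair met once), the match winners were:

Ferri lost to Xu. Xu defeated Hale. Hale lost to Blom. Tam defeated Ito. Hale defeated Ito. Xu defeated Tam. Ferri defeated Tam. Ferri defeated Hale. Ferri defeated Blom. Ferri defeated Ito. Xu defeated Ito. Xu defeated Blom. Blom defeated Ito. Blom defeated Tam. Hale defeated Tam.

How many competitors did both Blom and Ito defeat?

Blom beat: Ito, Hale, Tam.
Ito beat: no one.
No one was beaten by both.

0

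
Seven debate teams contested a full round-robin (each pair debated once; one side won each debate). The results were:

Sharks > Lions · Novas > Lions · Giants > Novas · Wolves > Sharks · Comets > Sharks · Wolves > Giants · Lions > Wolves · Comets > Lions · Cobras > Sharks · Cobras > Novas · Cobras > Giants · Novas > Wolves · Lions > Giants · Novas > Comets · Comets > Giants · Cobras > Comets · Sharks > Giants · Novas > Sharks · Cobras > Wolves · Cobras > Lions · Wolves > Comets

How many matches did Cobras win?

Cobras' results: beat Comets, Giants, Novas, Lions, Sharks, Wolves; lost to no one.
That is 6 wins.

6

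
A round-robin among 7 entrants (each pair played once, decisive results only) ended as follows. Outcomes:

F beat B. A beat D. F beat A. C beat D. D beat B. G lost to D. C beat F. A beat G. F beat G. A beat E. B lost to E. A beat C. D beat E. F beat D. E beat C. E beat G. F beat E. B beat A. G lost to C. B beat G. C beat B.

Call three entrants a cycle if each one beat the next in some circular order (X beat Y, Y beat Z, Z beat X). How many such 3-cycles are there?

Win totals: A 4, B 2, C 4, D 3, E 3, F 5, G 0.
An entrant with w wins dominates both others in C(w,2) triples; summing gives 6 + 1 + 6 + 3 + 3 + 10 + 0 = 29 transitive triples.
Total triples C(7,3) = 35, so cyclic triples = 35 − 29 = 6.

6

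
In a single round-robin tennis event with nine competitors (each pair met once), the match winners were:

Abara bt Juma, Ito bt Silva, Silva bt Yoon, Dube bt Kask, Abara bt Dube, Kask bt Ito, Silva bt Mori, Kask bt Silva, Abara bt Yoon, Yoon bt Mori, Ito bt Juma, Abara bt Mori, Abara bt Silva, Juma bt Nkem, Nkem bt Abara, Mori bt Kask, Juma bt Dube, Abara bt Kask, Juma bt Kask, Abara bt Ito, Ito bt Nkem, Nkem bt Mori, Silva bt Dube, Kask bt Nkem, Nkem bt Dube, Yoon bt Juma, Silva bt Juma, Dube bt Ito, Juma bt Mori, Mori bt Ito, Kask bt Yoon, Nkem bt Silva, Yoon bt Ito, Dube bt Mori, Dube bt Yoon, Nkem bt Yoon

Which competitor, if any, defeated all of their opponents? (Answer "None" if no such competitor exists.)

Highest win total is Abara with 7 (out of 8 possible).
Abara lost to Nkem, so no competitor went undefeated.

None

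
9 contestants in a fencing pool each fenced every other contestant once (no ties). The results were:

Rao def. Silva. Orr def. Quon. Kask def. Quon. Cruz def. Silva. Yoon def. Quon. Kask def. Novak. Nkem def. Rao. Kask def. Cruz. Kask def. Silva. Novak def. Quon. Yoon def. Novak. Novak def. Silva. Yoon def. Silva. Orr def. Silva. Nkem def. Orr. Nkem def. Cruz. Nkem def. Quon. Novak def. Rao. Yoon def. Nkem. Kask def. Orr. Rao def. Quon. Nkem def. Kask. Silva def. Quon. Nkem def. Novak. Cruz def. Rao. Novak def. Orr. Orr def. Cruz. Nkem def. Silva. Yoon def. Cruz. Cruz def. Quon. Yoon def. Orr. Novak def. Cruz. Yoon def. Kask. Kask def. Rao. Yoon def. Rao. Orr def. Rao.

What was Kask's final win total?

Kask's results: beat Silva, Quon, Orr, Cruz, Rao, Novak; lost to Yoon, Nkem.
That is 6 wins.

6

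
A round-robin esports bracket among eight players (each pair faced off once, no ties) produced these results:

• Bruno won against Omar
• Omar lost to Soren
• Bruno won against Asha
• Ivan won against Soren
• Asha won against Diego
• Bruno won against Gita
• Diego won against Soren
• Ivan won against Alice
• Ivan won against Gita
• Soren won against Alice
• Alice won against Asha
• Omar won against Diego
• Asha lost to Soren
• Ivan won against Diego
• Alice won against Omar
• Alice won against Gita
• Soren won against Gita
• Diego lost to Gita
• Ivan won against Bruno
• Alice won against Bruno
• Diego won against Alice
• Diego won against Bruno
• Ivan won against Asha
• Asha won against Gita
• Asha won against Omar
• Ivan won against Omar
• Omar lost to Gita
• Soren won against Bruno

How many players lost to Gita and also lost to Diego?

0

Gita beat: Diego, Omar.
Diego beat: Alice, Bruno, Soren.
No one was beaten by both.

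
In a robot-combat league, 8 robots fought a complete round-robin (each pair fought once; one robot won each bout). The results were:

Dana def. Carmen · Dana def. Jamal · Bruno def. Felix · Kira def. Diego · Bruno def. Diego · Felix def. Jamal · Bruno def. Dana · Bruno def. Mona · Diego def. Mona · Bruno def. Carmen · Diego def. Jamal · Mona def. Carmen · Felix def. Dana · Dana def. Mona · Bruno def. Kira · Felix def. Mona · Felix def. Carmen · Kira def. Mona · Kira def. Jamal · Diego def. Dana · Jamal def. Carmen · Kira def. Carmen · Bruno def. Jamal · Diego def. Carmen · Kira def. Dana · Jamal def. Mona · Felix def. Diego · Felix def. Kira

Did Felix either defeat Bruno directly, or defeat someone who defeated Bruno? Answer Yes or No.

Felix did not beat Bruno directly.
Felix beat Diego, Kira, Dana, Jamal, Mona, Carmen, but each of them lost to Bruno. No two-step path.

No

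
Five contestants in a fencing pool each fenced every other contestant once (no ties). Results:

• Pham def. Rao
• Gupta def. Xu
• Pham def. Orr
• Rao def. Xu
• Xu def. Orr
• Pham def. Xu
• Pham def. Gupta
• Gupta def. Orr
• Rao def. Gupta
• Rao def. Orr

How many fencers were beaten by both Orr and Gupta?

0

Orr beat: no one.
Gupta beat: Xu, Orr.
No one was beaten by both.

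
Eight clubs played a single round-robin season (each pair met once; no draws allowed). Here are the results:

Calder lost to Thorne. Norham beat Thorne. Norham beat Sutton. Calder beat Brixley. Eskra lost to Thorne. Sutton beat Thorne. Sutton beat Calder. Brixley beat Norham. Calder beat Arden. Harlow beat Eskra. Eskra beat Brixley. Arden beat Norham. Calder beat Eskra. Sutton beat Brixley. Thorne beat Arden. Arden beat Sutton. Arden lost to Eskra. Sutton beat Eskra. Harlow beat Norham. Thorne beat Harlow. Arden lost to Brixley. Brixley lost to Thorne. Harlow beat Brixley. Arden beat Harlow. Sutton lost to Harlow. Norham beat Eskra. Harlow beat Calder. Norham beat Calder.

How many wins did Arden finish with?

3

Arden's results: beat Norham, Harlow, Sutton; lost to Brixley, Calder, Thorne, Eskra.
That is 3 wins.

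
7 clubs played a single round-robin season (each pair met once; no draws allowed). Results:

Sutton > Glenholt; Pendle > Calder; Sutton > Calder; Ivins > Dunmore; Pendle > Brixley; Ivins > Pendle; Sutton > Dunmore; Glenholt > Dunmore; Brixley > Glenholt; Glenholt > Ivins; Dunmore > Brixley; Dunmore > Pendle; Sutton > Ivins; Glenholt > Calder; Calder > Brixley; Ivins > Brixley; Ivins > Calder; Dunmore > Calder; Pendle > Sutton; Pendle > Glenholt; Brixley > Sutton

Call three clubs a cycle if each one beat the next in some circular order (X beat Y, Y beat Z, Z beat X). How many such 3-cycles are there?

Win totals: Pendle 4, Brixley 2, Sutton 4, Ivins 4, Dunmore 3, Glenholt 3, Calder 1.
A club with w wins dominates both others in C(w,2) triples; summing gives 6 + 1 + 6 + 6 + 3 + 3 + 0 = 25 transitive triples.
Total triples C(7,3) = 35, so cyclic triples = 35 − 25 = 10.

10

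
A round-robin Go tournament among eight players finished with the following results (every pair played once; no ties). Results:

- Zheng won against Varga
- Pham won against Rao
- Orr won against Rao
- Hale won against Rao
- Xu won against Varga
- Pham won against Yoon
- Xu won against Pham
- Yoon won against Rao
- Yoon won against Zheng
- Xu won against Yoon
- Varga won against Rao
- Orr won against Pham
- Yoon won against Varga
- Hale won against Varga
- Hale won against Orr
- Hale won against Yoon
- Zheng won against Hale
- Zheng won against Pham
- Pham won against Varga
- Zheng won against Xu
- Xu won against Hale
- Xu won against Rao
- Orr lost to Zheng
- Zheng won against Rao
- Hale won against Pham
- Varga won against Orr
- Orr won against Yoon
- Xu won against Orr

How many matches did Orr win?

3

Orr's results: beat Rao, Yoon, Pham; lost to Varga, Xu, Zheng, Hale.
That is 3 wins.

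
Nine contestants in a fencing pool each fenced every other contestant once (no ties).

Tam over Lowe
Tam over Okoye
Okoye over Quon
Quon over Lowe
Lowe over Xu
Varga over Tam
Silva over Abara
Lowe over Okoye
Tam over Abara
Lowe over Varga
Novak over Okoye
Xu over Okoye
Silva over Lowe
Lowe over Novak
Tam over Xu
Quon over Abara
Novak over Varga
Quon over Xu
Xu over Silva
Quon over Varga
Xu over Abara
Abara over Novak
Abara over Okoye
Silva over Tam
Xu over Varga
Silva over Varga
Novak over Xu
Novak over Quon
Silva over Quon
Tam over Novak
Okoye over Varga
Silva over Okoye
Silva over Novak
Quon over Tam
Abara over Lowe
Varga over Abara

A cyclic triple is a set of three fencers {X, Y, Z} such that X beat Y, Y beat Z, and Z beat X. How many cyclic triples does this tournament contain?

Win totals: Novak 4, Silva 7, Varga 2, Lowe 4, Tam 5, Quon 5, Abara 3, Okoye 2, Xu 4.
A fencer with w wins dominates both others in C(w,2) triples; summing gives 6 + 21 + 1 + 6 + 10 + 10 + 3 + 1 + 6 = 64 transitive triples.
Total triples C(9,3) = 84, so cyclic triples = 84 − 64 = 20.

20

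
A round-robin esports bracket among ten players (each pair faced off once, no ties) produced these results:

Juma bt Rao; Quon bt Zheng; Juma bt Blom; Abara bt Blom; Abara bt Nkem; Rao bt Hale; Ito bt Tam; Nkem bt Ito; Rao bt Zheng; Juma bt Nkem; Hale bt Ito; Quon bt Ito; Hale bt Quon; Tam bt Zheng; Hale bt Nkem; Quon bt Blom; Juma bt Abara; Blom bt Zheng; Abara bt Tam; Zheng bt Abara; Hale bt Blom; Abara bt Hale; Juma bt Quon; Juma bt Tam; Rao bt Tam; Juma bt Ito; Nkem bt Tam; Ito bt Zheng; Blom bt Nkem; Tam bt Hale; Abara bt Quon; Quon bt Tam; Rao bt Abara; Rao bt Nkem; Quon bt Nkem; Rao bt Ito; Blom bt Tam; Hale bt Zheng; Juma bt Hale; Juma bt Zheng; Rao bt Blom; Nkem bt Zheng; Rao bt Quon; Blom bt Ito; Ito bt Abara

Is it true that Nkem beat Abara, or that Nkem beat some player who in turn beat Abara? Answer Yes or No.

Nkem did not beat Abara directly.
Nkem beat Tam, Zheng, Ito. Of those, Zheng beat Abara.

Yes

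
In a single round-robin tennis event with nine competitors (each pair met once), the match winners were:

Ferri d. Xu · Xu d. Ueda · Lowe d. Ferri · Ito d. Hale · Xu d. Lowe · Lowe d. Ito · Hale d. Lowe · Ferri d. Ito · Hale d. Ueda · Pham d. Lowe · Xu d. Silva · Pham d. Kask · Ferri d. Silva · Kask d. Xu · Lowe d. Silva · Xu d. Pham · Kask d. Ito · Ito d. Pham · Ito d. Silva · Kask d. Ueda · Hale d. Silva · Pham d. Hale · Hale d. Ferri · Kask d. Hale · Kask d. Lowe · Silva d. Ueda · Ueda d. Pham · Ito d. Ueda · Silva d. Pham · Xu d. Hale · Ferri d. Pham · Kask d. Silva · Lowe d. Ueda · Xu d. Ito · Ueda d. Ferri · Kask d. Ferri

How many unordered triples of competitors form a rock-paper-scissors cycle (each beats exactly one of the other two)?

Win totals: Silva 2, Xu 6, Ferri 4, Hale 4, Pham 3, Ueda 2, Ito 4, Kask 7, Lowe 4.
A competitor with w wins dominates both others in C(w,2) triples; summing gives 1 + 15 + 6 + 6 + 3 + 1 + 6 + 21 + 6 = 65 transitive triples.
Total triples C(9,3) = 84, so cyclic triples = 84 − 65 = 19.

19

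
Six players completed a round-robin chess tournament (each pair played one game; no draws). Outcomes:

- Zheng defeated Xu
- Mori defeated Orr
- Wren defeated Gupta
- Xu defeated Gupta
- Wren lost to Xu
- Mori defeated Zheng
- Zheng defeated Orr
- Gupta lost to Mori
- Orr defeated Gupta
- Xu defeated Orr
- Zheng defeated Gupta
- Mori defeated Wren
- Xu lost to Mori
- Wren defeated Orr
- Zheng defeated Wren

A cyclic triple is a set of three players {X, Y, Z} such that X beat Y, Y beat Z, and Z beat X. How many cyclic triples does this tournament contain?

0

Of the C(6,3) = 20 triples, the cyclic ones are: none.
That is 0.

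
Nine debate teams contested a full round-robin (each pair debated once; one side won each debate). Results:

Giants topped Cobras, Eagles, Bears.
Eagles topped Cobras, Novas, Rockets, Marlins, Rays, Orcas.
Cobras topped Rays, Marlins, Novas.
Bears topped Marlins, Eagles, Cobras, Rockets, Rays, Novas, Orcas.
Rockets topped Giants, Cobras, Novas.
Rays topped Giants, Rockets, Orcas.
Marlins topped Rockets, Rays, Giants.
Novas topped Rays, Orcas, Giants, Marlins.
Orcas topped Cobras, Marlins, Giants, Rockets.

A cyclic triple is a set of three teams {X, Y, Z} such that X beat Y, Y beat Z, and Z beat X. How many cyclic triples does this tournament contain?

Win totals: Giants 3, Orcas 4, Rays 3, Bears 7, Novas 4, Rockets 3, Cobras 3, Marlins 3, Eagles 6.
A team with w wins dominates both others in C(w,2) triples; summing gives 3 + 6 + 3 + 21 + 6 + 3 + 3 + 3 + 15 = 63 transitive triples.
Total triples C(9,3) = 84, so cyclic triples = 84 − 63 = 21.

21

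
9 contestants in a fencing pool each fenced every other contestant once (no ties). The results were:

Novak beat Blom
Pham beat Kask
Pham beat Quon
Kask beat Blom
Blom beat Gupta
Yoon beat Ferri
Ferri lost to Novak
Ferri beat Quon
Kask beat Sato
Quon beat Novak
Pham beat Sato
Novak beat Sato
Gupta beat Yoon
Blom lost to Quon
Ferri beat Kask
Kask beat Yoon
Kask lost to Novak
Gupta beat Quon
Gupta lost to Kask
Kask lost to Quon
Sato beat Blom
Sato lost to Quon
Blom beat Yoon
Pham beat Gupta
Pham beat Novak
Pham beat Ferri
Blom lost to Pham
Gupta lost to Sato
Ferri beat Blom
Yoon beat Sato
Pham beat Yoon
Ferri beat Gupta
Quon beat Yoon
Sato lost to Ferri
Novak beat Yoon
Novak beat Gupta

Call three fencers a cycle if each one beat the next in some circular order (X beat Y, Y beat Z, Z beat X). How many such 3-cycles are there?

11

Win totals: Ferri 5, Quon 5, Gupta 2, Pham 8, Sato 2, Novak 6, Kask 4, Blom 2, Yoon 2.
A fencer with w wins dominates both others in C(w,2) triples; summing gives 10 + 10 + 1 + 28 + 1 + 15 + 6 + 1 + 1 = 73 transitive triples.
Total triples C(9,3) = 84, so cyclic triples = 84 − 73 = 11.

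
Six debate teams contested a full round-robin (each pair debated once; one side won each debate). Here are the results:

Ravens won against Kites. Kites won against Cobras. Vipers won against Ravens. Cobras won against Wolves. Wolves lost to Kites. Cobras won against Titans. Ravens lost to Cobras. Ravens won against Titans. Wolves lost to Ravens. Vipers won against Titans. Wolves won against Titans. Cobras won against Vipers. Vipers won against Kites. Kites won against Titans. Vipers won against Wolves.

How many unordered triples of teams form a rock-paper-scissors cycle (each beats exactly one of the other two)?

Of the C(6,3) = 20 triples, the cyclic ones are: {Cobras, Vipers, Kites}; {Cobras, Ravens, Kites}.
That is 2.

2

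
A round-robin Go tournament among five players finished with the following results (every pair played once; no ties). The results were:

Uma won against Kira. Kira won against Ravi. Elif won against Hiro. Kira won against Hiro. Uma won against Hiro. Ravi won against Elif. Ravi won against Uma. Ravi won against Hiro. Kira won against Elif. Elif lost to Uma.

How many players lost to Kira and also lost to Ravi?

2

Kira beat: Elif, Ravi, Hiro.
Ravi beat: Elif, Uma, Hiro.
Both beat: Elif, Hiro — 2.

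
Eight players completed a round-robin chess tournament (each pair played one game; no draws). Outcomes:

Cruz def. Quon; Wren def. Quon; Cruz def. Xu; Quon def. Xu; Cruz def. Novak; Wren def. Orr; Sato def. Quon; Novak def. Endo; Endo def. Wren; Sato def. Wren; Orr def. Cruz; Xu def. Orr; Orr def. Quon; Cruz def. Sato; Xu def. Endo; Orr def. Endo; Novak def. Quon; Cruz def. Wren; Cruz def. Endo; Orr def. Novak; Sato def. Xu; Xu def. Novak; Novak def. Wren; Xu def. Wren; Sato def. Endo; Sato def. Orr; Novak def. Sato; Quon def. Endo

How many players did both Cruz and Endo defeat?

1

Cruz beat: Wren, Endo, Quon, Novak, Sato, Xu.
Endo beat: Wren.
Both beat: Wren — 1.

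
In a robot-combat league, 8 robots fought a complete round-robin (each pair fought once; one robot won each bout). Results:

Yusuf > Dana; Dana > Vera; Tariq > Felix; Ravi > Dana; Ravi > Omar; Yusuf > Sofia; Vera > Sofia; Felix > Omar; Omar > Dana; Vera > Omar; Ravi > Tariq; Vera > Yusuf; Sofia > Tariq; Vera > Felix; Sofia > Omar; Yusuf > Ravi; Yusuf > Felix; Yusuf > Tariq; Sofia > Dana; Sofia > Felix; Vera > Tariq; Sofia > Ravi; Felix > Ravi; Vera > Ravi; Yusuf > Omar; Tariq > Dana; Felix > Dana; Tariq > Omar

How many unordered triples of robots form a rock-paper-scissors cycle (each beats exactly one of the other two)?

7

Win totals: Ravi 3, Vera 6, Yusuf 6, Sofia 5, Omar 1, Tariq 3, Felix 3, Dana 1.
A robot with w wins dominates both others in C(w,2) triples; summing gives 3 + 15 + 15 + 10 + 0 + 3 + 3 + 0 = 49 transitive triples.
Total triples C(8,3) = 56, so cyclic triples = 56 − 49 = 7.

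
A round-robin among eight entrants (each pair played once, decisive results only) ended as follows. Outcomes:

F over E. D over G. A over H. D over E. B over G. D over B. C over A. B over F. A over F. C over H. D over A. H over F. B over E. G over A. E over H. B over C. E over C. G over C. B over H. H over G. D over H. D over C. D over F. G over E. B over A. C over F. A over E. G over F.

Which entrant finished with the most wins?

Win totals: A 3, B 6, C 3, D 7, E 2, F 1, G 4, H 2.
D leads with 7 wins (next highest: 6).

D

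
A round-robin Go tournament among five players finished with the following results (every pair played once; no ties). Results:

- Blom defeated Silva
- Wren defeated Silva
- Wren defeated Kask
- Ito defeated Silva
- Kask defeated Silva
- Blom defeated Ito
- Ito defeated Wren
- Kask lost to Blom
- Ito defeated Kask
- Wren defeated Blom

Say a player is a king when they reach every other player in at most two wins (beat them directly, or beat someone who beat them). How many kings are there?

3

Silva cannot reach Blom, Kask, Ito, Wren in two steps.
Blom reaches everyone (king).
Kask cannot reach Blom, Ito, Wren in two steps.
Ito reaches everyone (king).
Wren reaches everyone (king).
Kings: Blom, Ito, Wren — 3.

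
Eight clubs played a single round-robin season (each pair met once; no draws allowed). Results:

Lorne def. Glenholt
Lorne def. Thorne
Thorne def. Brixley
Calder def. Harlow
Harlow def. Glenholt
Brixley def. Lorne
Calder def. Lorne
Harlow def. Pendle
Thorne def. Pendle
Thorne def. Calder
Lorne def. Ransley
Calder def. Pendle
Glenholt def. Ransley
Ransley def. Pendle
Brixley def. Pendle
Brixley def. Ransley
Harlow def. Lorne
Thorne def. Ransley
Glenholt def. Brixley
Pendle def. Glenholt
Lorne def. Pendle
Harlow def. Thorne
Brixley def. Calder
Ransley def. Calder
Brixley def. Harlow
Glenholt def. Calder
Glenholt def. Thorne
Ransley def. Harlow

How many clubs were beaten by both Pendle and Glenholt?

Pendle beat: Glenholt.
Glenholt beat: Calder, Brixley, Ransley, Thorne.
No one was beaten by both.

0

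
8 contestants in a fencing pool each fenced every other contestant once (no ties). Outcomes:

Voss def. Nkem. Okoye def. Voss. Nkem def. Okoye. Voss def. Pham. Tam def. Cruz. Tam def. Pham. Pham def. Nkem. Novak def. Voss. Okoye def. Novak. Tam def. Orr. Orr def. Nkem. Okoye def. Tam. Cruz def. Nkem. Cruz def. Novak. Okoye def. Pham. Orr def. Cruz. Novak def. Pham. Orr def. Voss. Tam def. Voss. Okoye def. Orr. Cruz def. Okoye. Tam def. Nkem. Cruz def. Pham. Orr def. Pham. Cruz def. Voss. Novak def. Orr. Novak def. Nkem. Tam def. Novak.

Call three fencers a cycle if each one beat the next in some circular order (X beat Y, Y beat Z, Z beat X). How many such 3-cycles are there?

8

Win totals: Pham 1, Novak 4, Voss 2, Orr 4, Cruz 5, Nkem 1, Okoye 5, Tam 6.
A fencer with w wins dominates both others in C(w,2) triples; summing gives 0 + 6 + 1 + 6 + 10 + 0 + 10 + 15 = 48 transitive triples.
Total triples C(8,3) = 56, so cyclic triples = 56 − 48 = 8.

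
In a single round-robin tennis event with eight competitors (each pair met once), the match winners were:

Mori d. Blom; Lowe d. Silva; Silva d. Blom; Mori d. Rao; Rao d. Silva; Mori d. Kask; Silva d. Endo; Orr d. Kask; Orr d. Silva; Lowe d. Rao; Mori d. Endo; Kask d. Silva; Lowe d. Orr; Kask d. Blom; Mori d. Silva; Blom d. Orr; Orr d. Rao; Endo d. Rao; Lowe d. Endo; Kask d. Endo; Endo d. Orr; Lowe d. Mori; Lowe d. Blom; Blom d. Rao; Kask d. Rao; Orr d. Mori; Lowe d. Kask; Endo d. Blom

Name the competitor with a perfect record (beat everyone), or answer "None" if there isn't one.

Lowe has 7 wins out of 7 opponents — a perfect record.

Lowe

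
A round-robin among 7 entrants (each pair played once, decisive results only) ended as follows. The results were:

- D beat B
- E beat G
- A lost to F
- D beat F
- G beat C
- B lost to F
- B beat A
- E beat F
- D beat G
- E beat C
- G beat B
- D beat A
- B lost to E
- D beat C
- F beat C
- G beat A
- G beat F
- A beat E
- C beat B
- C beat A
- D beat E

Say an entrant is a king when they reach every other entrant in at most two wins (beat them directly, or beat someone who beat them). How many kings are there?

A cannot reach D in two steps.
B cannot reach C, D, F, G in two steps.
C cannot reach D, F, G in two steps.
D reaches everyone (king).
E cannot reach D in two steps.
F cannot reach D, G in two steps.
G cannot reach D in two steps.
Kings: D — 1.

1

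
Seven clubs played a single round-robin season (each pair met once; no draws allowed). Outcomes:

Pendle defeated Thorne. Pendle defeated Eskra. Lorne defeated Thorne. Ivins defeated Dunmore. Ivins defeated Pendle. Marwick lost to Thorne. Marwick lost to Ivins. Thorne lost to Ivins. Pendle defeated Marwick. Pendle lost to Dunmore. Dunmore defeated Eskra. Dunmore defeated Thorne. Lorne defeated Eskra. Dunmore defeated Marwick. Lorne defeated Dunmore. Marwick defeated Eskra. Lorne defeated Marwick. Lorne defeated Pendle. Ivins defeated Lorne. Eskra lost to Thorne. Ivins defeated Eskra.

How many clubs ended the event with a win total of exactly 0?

1

Win totals: Marwick 1, Thorne 2, Ivins 6, Pendle 3, Dunmore 4, Eskra 0, Lorne 5.
Exactly 0: Eskra — 1 club.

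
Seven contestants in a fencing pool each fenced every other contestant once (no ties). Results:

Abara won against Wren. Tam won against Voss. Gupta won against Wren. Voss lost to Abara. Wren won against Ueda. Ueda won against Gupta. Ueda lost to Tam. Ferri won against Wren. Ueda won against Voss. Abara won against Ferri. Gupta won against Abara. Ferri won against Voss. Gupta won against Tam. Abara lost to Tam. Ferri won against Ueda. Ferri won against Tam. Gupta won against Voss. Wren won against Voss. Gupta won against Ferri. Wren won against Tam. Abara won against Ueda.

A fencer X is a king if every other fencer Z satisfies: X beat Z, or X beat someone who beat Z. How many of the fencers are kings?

5

Gupta reaches everyone (king).
Voss cannot reach Gupta, Ueda, Wren, Abara, Ferri, Tam in two steps.
Ueda reaches everyone (king).
Wren cannot reach Ferri in two steps.
Abara reaches everyone (king).
Ferri reaches everyone (king).
Tam reaches everyone (king).
Kings: Gupta, Ueda, Abara, Ferri, Tam — 5.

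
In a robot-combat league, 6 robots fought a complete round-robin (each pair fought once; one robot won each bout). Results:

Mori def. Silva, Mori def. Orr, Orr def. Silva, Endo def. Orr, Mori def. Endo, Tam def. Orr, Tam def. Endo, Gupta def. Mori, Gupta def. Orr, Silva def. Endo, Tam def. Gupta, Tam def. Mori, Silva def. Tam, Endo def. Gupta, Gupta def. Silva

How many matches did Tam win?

4

Tam's results: beat Endo, Gupta, Orr, Mori; lost to Silva.
That is 4 wins.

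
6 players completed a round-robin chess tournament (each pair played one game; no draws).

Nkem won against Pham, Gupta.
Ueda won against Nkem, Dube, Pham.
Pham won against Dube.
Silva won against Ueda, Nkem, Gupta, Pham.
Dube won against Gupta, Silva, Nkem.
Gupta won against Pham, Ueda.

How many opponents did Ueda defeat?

3

Ueda's results: beat Nkem, Dube, Pham; lost to Gupta, Silva.
That is 3 wins.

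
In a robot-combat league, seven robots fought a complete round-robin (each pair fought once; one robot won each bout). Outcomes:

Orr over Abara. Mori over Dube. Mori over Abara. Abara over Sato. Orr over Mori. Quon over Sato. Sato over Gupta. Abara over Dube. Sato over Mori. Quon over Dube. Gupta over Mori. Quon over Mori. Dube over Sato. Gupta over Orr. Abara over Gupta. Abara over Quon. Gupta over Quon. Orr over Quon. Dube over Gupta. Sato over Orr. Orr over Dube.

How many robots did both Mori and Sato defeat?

Mori beat: Abara, Dube.
Sato beat: Mori, Gupta, Orr.
No one was beaten by both.

0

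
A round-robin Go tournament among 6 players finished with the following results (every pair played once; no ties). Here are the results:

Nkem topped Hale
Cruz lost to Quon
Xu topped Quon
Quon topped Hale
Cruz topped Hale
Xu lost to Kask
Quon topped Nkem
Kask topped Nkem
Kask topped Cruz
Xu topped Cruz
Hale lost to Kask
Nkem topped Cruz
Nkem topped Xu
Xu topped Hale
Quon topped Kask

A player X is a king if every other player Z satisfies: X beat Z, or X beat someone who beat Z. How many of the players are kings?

Nkem cannot reach Kask in two steps.
Quon reaches everyone (king).
Cruz cannot reach Nkem, Quon, Xu, Kask in two steps.
Hale cannot reach Nkem, Quon, Cruz, Xu, Kask in two steps.
Xu reaches everyone (king).
Kask reaches everyone (king).
Kings: Quon, Xu, Kask — 3.

3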